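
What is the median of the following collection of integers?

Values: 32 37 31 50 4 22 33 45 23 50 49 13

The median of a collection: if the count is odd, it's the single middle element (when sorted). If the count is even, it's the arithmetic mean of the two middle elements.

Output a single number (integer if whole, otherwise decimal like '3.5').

Answer: 32.5

Derivation:
Step 1: insert 32 -> lo=[32] (size 1, max 32) hi=[] (size 0) -> median=32
Step 2: insert 37 -> lo=[32] (size 1, max 32) hi=[37] (size 1, min 37) -> median=34.5
Step 3: insert 31 -> lo=[31, 32] (size 2, max 32) hi=[37] (size 1, min 37) -> median=32
Step 4: insert 50 -> lo=[31, 32] (size 2, max 32) hi=[37, 50] (size 2, min 37) -> median=34.5
Step 5: insert 4 -> lo=[4, 31, 32] (size 3, max 32) hi=[37, 50] (size 2, min 37) -> median=32
Step 6: insert 22 -> lo=[4, 22, 31] (size 3, max 31) hi=[32, 37, 50] (size 3, min 32) -> median=31.5
Step 7: insert 33 -> lo=[4, 22, 31, 32] (size 4, max 32) hi=[33, 37, 50] (size 3, min 33) -> median=32
Step 8: insert 45 -> lo=[4, 22, 31, 32] (size 4, max 32) hi=[33, 37, 45, 50] (size 4, min 33) -> median=32.5
Step 9: insert 23 -> lo=[4, 22, 23, 31, 32] (size 5, max 32) hi=[33, 37, 45, 50] (size 4, min 33) -> median=32
Step 10: insert 50 -> lo=[4, 22, 23, 31, 32] (size 5, max 32) hi=[33, 37, 45, 50, 50] (size 5, min 33) -> median=32.5
Step 11: insert 49 -> lo=[4, 22, 23, 31, 32, 33] (size 6, max 33) hi=[37, 45, 49, 50, 50] (size 5, min 37) -> median=33
Step 12: insert 13 -> lo=[4, 13, 22, 23, 31, 32] (size 6, max 32) hi=[33, 37, 45, 49, 50, 50] (size 6, min 33) -> median=32.5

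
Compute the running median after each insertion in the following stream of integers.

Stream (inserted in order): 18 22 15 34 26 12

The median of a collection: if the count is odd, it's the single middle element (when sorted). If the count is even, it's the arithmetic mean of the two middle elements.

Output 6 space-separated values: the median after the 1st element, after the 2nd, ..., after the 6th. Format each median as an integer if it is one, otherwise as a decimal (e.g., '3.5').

Answer: 18 20 18 20 22 20

Derivation:
Step 1: insert 18 -> lo=[18] (size 1, max 18) hi=[] (size 0) -> median=18
Step 2: insert 22 -> lo=[18] (size 1, max 18) hi=[22] (size 1, min 22) -> median=20
Step 3: insert 15 -> lo=[15, 18] (size 2, max 18) hi=[22] (size 1, min 22) -> median=18
Step 4: insert 34 -> lo=[15, 18] (size 2, max 18) hi=[22, 34] (size 2, min 22) -> median=20
Step 5: insert 26 -> lo=[15, 18, 22] (size 3, max 22) hi=[26, 34] (size 2, min 26) -> median=22
Step 6: insert 12 -> lo=[12, 15, 18] (size 3, max 18) hi=[22, 26, 34] (size 3, min 22) -> median=20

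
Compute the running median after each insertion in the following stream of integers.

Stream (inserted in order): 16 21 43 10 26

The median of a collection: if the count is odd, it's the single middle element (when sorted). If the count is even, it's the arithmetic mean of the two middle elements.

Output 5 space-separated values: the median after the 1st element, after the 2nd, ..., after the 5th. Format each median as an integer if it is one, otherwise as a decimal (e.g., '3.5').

Answer: 16 18.5 21 18.5 21

Derivation:
Step 1: insert 16 -> lo=[16] (size 1, max 16) hi=[] (size 0) -> median=16
Step 2: insert 21 -> lo=[16] (size 1, max 16) hi=[21] (size 1, min 21) -> median=18.5
Step 3: insert 43 -> lo=[16, 21] (size 2, max 21) hi=[43] (size 1, min 43) -> median=21
Step 4: insert 10 -> lo=[10, 16] (size 2, max 16) hi=[21, 43] (size 2, min 21) -> median=18.5
Step 5: insert 26 -> lo=[10, 16, 21] (size 3, max 21) hi=[26, 43] (size 2, min 26) -> median=21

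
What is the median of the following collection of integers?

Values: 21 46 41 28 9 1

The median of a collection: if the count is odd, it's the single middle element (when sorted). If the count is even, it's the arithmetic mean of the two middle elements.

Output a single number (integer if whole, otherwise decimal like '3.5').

Answer: 24.5

Derivation:
Step 1: insert 21 -> lo=[21] (size 1, max 21) hi=[] (size 0) -> median=21
Step 2: insert 46 -> lo=[21] (size 1, max 21) hi=[46] (size 1, min 46) -> median=33.5
Step 3: insert 41 -> lo=[21, 41] (size 2, max 41) hi=[46] (size 1, min 46) -> median=41
Step 4: insert 28 -> lo=[21, 28] (size 2, max 28) hi=[41, 46] (size 2, min 41) -> median=34.5
Step 5: insert 9 -> lo=[9, 21, 28] (size 3, max 28) hi=[41, 46] (size 2, min 41) -> median=28
Step 6: insert 1 -> lo=[1, 9, 21] (size 3, max 21) hi=[28, 41, 46] (size 3, min 28) -> median=24.5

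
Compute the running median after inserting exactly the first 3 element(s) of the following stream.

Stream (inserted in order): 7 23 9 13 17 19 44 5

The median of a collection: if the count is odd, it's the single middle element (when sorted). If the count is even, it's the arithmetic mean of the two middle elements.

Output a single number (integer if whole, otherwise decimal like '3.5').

Answer: 9

Derivation:
Step 1: insert 7 -> lo=[7] (size 1, max 7) hi=[] (size 0) -> median=7
Step 2: insert 23 -> lo=[7] (size 1, max 7) hi=[23] (size 1, min 23) -> median=15
Step 3: insert 9 -> lo=[7, 9] (size 2, max 9) hi=[23] (size 1, min 23) -> median=9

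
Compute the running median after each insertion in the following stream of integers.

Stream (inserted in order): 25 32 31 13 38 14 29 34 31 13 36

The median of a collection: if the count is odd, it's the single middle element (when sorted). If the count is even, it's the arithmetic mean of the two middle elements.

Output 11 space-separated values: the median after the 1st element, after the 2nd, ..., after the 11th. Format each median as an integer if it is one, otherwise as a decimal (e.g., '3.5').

Step 1: insert 25 -> lo=[25] (size 1, max 25) hi=[] (size 0) -> median=25
Step 2: insert 32 -> lo=[25] (size 1, max 25) hi=[32] (size 1, min 32) -> median=28.5
Step 3: insert 31 -> lo=[25, 31] (size 2, max 31) hi=[32] (size 1, min 32) -> median=31
Step 4: insert 13 -> lo=[13, 25] (size 2, max 25) hi=[31, 32] (size 2, min 31) -> median=28
Step 5: insert 38 -> lo=[13, 25, 31] (size 3, max 31) hi=[32, 38] (size 2, min 32) -> median=31
Step 6: insert 14 -> lo=[13, 14, 25] (size 3, max 25) hi=[31, 32, 38] (size 3, min 31) -> median=28
Step 7: insert 29 -> lo=[13, 14, 25, 29] (size 4, max 29) hi=[31, 32, 38] (size 3, min 31) -> median=29
Step 8: insert 34 -> lo=[13, 14, 25, 29] (size 4, max 29) hi=[31, 32, 34, 38] (size 4, min 31) -> median=30
Step 9: insert 31 -> lo=[13, 14, 25, 29, 31] (size 5, max 31) hi=[31, 32, 34, 38] (size 4, min 31) -> median=31
Step 10: insert 13 -> lo=[13, 13, 14, 25, 29] (size 5, max 29) hi=[31, 31, 32, 34, 38] (size 5, min 31) -> median=30
Step 11: insert 36 -> lo=[13, 13, 14, 25, 29, 31] (size 6, max 31) hi=[31, 32, 34, 36, 38] (size 5, min 31) -> median=31

Answer: 25 28.5 31 28 31 28 29 30 31 30 31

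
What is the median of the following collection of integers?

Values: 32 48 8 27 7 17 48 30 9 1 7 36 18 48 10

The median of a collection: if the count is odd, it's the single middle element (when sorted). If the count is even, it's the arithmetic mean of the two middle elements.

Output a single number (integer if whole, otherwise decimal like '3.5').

Answer: 18

Derivation:
Step 1: insert 32 -> lo=[32] (size 1, max 32) hi=[] (size 0) -> median=32
Step 2: insert 48 -> lo=[32] (size 1, max 32) hi=[48] (size 1, min 48) -> median=40
Step 3: insert 8 -> lo=[8, 32] (size 2, max 32) hi=[48] (size 1, min 48) -> median=32
Step 4: insert 27 -> lo=[8, 27] (size 2, max 27) hi=[32, 48] (size 2, min 32) -> median=29.5
Step 5: insert 7 -> lo=[7, 8, 27] (size 3, max 27) hi=[32, 48] (size 2, min 32) -> median=27
Step 6: insert 17 -> lo=[7, 8, 17] (size 3, max 17) hi=[27, 32, 48] (size 3, min 27) -> median=22
Step 7: insert 48 -> lo=[7, 8, 17, 27] (size 4, max 27) hi=[32, 48, 48] (size 3, min 32) -> median=27
Step 8: insert 30 -> lo=[7, 8, 17, 27] (size 4, max 27) hi=[30, 32, 48, 48] (size 4, min 30) -> median=28.5
Step 9: insert 9 -> lo=[7, 8, 9, 17, 27] (size 5, max 27) hi=[30, 32, 48, 48] (size 4, min 30) -> median=27
Step 10: insert 1 -> lo=[1, 7, 8, 9, 17] (size 5, max 17) hi=[27, 30, 32, 48, 48] (size 5, min 27) -> median=22
Step 11: insert 7 -> lo=[1, 7, 7, 8, 9, 17] (size 6, max 17) hi=[27, 30, 32, 48, 48] (size 5, min 27) -> median=17
Step 12: insert 36 -> lo=[1, 7, 7, 8, 9, 17] (size 6, max 17) hi=[27, 30, 32, 36, 48, 48] (size 6, min 27) -> median=22
Step 13: insert 18 -> lo=[1, 7, 7, 8, 9, 17, 18] (size 7, max 18) hi=[27, 30, 32, 36, 48, 48] (size 6, min 27) -> median=18
Step 14: insert 48 -> lo=[1, 7, 7, 8, 9, 17, 18] (size 7, max 18) hi=[27, 30, 32, 36, 48, 48, 48] (size 7, min 27) -> median=22.5
Step 15: insert 10 -> lo=[1, 7, 7, 8, 9, 10, 17, 18] (size 8, max 18) hi=[27, 30, 32, 36, 48, 48, 48] (size 7, min 27) -> median=18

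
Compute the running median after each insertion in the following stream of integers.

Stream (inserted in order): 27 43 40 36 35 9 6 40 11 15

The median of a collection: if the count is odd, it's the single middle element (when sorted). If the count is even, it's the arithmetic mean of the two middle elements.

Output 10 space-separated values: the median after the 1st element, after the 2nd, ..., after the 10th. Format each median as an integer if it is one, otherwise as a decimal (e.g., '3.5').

Answer: 27 35 40 38 36 35.5 35 35.5 35 31

Derivation:
Step 1: insert 27 -> lo=[27] (size 1, max 27) hi=[] (size 0) -> median=27
Step 2: insert 43 -> lo=[27] (size 1, max 27) hi=[43] (size 1, min 43) -> median=35
Step 3: insert 40 -> lo=[27, 40] (size 2, max 40) hi=[43] (size 1, min 43) -> median=40
Step 4: insert 36 -> lo=[27, 36] (size 2, max 36) hi=[40, 43] (size 2, min 40) -> median=38
Step 5: insert 35 -> lo=[27, 35, 36] (size 3, max 36) hi=[40, 43] (size 2, min 40) -> median=36
Step 6: insert 9 -> lo=[9, 27, 35] (size 3, max 35) hi=[36, 40, 43] (size 3, min 36) -> median=35.5
Step 7: insert 6 -> lo=[6, 9, 27, 35] (size 4, max 35) hi=[36, 40, 43] (size 3, min 36) -> median=35
Step 8: insert 40 -> lo=[6, 9, 27, 35] (size 4, max 35) hi=[36, 40, 40, 43] (size 4, min 36) -> median=35.5
Step 9: insert 11 -> lo=[6, 9, 11, 27, 35] (size 5, max 35) hi=[36, 40, 40, 43] (size 4, min 36) -> median=35
Step 10: insert 15 -> lo=[6, 9, 11, 15, 27] (size 5, max 27) hi=[35, 36, 40, 40, 43] (size 5, min 35) -> median=31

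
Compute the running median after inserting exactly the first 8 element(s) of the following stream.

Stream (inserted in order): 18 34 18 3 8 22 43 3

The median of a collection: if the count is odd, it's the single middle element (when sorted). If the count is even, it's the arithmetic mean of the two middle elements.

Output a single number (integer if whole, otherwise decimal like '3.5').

Step 1: insert 18 -> lo=[18] (size 1, max 18) hi=[] (size 0) -> median=18
Step 2: insert 34 -> lo=[18] (size 1, max 18) hi=[34] (size 1, min 34) -> median=26
Step 3: insert 18 -> lo=[18, 18] (size 2, max 18) hi=[34] (size 1, min 34) -> median=18
Step 4: insert 3 -> lo=[3, 18] (size 2, max 18) hi=[18, 34] (size 2, min 18) -> median=18
Step 5: insert 8 -> lo=[3, 8, 18] (size 3, max 18) hi=[18, 34] (size 2, min 18) -> median=18
Step 6: insert 22 -> lo=[3, 8, 18] (size 3, max 18) hi=[18, 22, 34] (size 3, min 18) -> median=18
Step 7: insert 43 -> lo=[3, 8, 18, 18] (size 4, max 18) hi=[22, 34, 43] (size 3, min 22) -> median=18
Step 8: insert 3 -> lo=[3, 3, 8, 18] (size 4, max 18) hi=[18, 22, 34, 43] (size 4, min 18) -> median=18

Answer: 18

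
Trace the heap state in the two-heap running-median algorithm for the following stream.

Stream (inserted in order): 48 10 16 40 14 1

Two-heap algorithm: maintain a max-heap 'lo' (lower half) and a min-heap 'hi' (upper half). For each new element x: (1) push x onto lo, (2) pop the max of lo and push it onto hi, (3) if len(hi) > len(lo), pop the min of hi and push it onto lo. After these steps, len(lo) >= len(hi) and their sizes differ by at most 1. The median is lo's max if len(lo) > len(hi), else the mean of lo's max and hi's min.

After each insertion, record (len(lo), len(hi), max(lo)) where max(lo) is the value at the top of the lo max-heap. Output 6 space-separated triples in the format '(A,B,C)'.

Answer: (1,0,48) (1,1,10) (2,1,16) (2,2,16) (3,2,16) (3,3,14)

Derivation:
Step 1: insert 48 -> lo=[48] hi=[] -> (len(lo)=1, len(hi)=0, max(lo)=48)
Step 2: insert 10 -> lo=[10] hi=[48] -> (len(lo)=1, len(hi)=1, max(lo)=10)
Step 3: insert 16 -> lo=[10, 16] hi=[48] -> (len(lo)=2, len(hi)=1, max(lo)=16)
Step 4: insert 40 -> lo=[10, 16] hi=[40, 48] -> (len(lo)=2, len(hi)=2, max(lo)=16)
Step 5: insert 14 -> lo=[10, 14, 16] hi=[40, 48] -> (len(lo)=3, len(hi)=2, max(lo)=16)
Step 6: insert 1 -> lo=[1, 10, 14] hi=[16, 40, 48] -> (len(lo)=3, len(hi)=3, max(lo)=14)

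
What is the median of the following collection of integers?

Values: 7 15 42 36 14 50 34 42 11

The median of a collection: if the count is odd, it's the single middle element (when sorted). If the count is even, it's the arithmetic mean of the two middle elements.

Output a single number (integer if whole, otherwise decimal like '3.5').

Answer: 34

Derivation:
Step 1: insert 7 -> lo=[7] (size 1, max 7) hi=[] (size 0) -> median=7
Step 2: insert 15 -> lo=[7] (size 1, max 7) hi=[15] (size 1, min 15) -> median=11
Step 3: insert 42 -> lo=[7, 15] (size 2, max 15) hi=[42] (size 1, min 42) -> median=15
Step 4: insert 36 -> lo=[7, 15] (size 2, max 15) hi=[36, 42] (size 2, min 36) -> median=25.5
Step 5: insert 14 -> lo=[7, 14, 15] (size 3, max 15) hi=[36, 42] (size 2, min 36) -> median=15
Step 6: insert 50 -> lo=[7, 14, 15] (size 3, max 15) hi=[36, 42, 50] (size 3, min 36) -> median=25.5
Step 7: insert 34 -> lo=[7, 14, 15, 34] (size 4, max 34) hi=[36, 42, 50] (size 3, min 36) -> median=34
Step 8: insert 42 -> lo=[7, 14, 15, 34] (size 4, max 34) hi=[36, 42, 42, 50] (size 4, min 36) -> median=35
Step 9: insert 11 -> lo=[7, 11, 14, 15, 34] (size 5, max 34) hi=[36, 42, 42, 50] (size 4, min 36) -> median=34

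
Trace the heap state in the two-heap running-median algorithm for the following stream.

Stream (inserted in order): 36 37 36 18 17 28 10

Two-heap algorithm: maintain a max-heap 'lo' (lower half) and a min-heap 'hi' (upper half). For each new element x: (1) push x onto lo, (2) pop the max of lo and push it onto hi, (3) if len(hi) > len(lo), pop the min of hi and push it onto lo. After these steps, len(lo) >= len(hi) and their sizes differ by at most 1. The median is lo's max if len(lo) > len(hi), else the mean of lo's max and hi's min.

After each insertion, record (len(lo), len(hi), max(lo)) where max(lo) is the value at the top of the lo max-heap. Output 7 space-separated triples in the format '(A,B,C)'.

Answer: (1,0,36) (1,1,36) (2,1,36) (2,2,36) (3,2,36) (3,3,28) (4,3,28)

Derivation:
Step 1: insert 36 -> lo=[36] hi=[] -> (len(lo)=1, len(hi)=0, max(lo)=36)
Step 2: insert 37 -> lo=[36] hi=[37] -> (len(lo)=1, len(hi)=1, max(lo)=36)
Step 3: insert 36 -> lo=[36, 36] hi=[37] -> (len(lo)=2, len(hi)=1, max(lo)=36)
Step 4: insert 18 -> lo=[18, 36] hi=[36, 37] -> (len(lo)=2, len(hi)=2, max(lo)=36)
Step 5: insert 17 -> lo=[17, 18, 36] hi=[36, 37] -> (len(lo)=3, len(hi)=2, max(lo)=36)
Step 6: insert 28 -> lo=[17, 18, 28] hi=[36, 36, 37] -> (len(lo)=3, len(hi)=3, max(lo)=28)
Step 7: insert 10 -> lo=[10, 17, 18, 28] hi=[36, 36, 37] -> (len(lo)=4, len(hi)=3, max(lo)=28)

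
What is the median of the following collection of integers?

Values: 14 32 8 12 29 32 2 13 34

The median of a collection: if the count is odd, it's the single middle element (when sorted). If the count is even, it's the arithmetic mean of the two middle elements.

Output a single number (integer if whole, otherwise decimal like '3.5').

Answer: 14

Derivation:
Step 1: insert 14 -> lo=[14] (size 1, max 14) hi=[] (size 0) -> median=14
Step 2: insert 32 -> lo=[14] (size 1, max 14) hi=[32] (size 1, min 32) -> median=23
Step 3: insert 8 -> lo=[8, 14] (size 2, max 14) hi=[32] (size 1, min 32) -> median=14
Step 4: insert 12 -> lo=[8, 12] (size 2, max 12) hi=[14, 32] (size 2, min 14) -> median=13
Step 5: insert 29 -> lo=[8, 12, 14] (size 3, max 14) hi=[29, 32] (size 2, min 29) -> median=14
Step 6: insert 32 -> lo=[8, 12, 14] (size 3, max 14) hi=[29, 32, 32] (size 3, min 29) -> median=21.5
Step 7: insert 2 -> lo=[2, 8, 12, 14] (size 4, max 14) hi=[29, 32, 32] (size 3, min 29) -> median=14
Step 8: insert 13 -> lo=[2, 8, 12, 13] (size 4, max 13) hi=[14, 29, 32, 32] (size 4, min 14) -> median=13.5
Step 9: insert 34 -> lo=[2, 8, 12, 13, 14] (size 5, max 14) hi=[29, 32, 32, 34] (size 4, min 29) -> median=14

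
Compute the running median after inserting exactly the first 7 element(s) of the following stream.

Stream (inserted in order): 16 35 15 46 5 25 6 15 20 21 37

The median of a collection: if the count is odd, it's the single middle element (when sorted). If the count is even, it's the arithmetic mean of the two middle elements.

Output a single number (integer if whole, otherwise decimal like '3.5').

Answer: 16

Derivation:
Step 1: insert 16 -> lo=[16] (size 1, max 16) hi=[] (size 0) -> median=16
Step 2: insert 35 -> lo=[16] (size 1, max 16) hi=[35] (size 1, min 35) -> median=25.5
Step 3: insert 15 -> lo=[15, 16] (size 2, max 16) hi=[35] (size 1, min 35) -> median=16
Step 4: insert 46 -> lo=[15, 16] (size 2, max 16) hi=[35, 46] (size 2, min 35) -> median=25.5
Step 5: insert 5 -> lo=[5, 15, 16] (size 3, max 16) hi=[35, 46] (size 2, min 35) -> median=16
Step 6: insert 25 -> lo=[5, 15, 16] (size 3, max 16) hi=[25, 35, 46] (size 3, min 25) -> median=20.5
Step 7: insert 6 -> lo=[5, 6, 15, 16] (size 4, max 16) hi=[25, 35, 46] (size 3, min 25) -> median=16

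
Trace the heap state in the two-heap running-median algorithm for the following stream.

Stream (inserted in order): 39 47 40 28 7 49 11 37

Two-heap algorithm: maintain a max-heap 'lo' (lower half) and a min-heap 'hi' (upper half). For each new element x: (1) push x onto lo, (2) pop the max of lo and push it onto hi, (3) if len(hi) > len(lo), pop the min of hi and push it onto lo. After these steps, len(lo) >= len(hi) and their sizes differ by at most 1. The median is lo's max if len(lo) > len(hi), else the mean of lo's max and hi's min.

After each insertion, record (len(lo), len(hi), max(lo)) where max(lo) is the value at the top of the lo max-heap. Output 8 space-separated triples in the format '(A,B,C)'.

Step 1: insert 39 -> lo=[39] hi=[] -> (len(lo)=1, len(hi)=0, max(lo)=39)
Step 2: insert 47 -> lo=[39] hi=[47] -> (len(lo)=1, len(hi)=1, max(lo)=39)
Step 3: insert 40 -> lo=[39, 40] hi=[47] -> (len(lo)=2, len(hi)=1, max(lo)=40)
Step 4: insert 28 -> lo=[28, 39] hi=[40, 47] -> (len(lo)=2, len(hi)=2, max(lo)=39)
Step 5: insert 7 -> lo=[7, 28, 39] hi=[40, 47] -> (len(lo)=3, len(hi)=2, max(lo)=39)
Step 6: insert 49 -> lo=[7, 28, 39] hi=[40, 47, 49] -> (len(lo)=3, len(hi)=3, max(lo)=39)
Step 7: insert 11 -> lo=[7, 11, 28, 39] hi=[40, 47, 49] -> (len(lo)=4, len(hi)=3, max(lo)=39)
Step 8: insert 37 -> lo=[7, 11, 28, 37] hi=[39, 40, 47, 49] -> (len(lo)=4, len(hi)=4, max(lo)=37)

Answer: (1,0,39) (1,1,39) (2,1,40) (2,2,39) (3,2,39) (3,3,39) (4,3,39) (4,4,37)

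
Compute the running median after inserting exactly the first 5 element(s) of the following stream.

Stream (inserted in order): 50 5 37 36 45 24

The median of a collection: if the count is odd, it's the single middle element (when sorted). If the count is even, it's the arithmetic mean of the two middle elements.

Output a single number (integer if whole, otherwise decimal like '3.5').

Step 1: insert 50 -> lo=[50] (size 1, max 50) hi=[] (size 0) -> median=50
Step 2: insert 5 -> lo=[5] (size 1, max 5) hi=[50] (size 1, min 50) -> median=27.5
Step 3: insert 37 -> lo=[5, 37] (size 2, max 37) hi=[50] (size 1, min 50) -> median=37
Step 4: insert 36 -> lo=[5, 36] (size 2, max 36) hi=[37, 50] (size 2, min 37) -> median=36.5
Step 5: insert 45 -> lo=[5, 36, 37] (size 3, max 37) hi=[45, 50] (size 2, min 45) -> median=37

Answer: 37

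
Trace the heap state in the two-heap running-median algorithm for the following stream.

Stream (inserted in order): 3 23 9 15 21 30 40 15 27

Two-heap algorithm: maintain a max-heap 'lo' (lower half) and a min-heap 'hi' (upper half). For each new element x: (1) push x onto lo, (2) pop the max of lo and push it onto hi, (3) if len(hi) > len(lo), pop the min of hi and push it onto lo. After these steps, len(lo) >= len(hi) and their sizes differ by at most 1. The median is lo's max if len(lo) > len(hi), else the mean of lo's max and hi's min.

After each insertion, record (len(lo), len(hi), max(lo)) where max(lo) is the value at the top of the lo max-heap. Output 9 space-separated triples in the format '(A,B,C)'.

Step 1: insert 3 -> lo=[3] hi=[] -> (len(lo)=1, len(hi)=0, max(lo)=3)
Step 2: insert 23 -> lo=[3] hi=[23] -> (len(lo)=1, len(hi)=1, max(lo)=3)
Step 3: insert 9 -> lo=[3, 9] hi=[23] -> (len(lo)=2, len(hi)=1, max(lo)=9)
Step 4: insert 15 -> lo=[3, 9] hi=[15, 23] -> (len(lo)=2, len(hi)=2, max(lo)=9)
Step 5: insert 21 -> lo=[3, 9, 15] hi=[21, 23] -> (len(lo)=3, len(hi)=2, max(lo)=15)
Step 6: insert 30 -> lo=[3, 9, 15] hi=[21, 23, 30] -> (len(lo)=3, len(hi)=3, max(lo)=15)
Step 7: insert 40 -> lo=[3, 9, 15, 21] hi=[23, 30, 40] -> (len(lo)=4, len(hi)=3, max(lo)=21)
Step 8: insert 15 -> lo=[3, 9, 15, 15] hi=[21, 23, 30, 40] -> (len(lo)=4, len(hi)=4, max(lo)=15)
Step 9: insert 27 -> lo=[3, 9, 15, 15, 21] hi=[23, 27, 30, 40] -> (len(lo)=5, len(hi)=4, max(lo)=21)

Answer: (1,0,3) (1,1,3) (2,1,9) (2,2,9) (3,2,15) (3,3,15) (4,3,21) (4,4,15) (5,4,21)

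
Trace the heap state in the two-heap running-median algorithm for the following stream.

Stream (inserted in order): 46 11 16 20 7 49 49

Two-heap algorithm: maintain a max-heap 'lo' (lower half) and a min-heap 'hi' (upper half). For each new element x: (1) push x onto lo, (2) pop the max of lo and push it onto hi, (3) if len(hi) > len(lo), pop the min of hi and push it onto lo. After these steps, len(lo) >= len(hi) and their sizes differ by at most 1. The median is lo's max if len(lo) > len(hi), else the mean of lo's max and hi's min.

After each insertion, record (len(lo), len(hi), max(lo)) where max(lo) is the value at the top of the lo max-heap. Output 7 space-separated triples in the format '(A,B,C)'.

Step 1: insert 46 -> lo=[46] hi=[] -> (len(lo)=1, len(hi)=0, max(lo)=46)
Step 2: insert 11 -> lo=[11] hi=[46] -> (len(lo)=1, len(hi)=1, max(lo)=11)
Step 3: insert 16 -> lo=[11, 16] hi=[46] -> (len(lo)=2, len(hi)=1, max(lo)=16)
Step 4: insert 20 -> lo=[11, 16] hi=[20, 46] -> (len(lo)=2, len(hi)=2, max(lo)=16)
Step 5: insert 7 -> lo=[7, 11, 16] hi=[20, 46] -> (len(lo)=3, len(hi)=2, max(lo)=16)
Step 6: insert 49 -> lo=[7, 11, 16] hi=[20, 46, 49] -> (len(lo)=3, len(hi)=3, max(lo)=16)
Step 7: insert 49 -> lo=[7, 11, 16, 20] hi=[46, 49, 49] -> (len(lo)=4, len(hi)=3, max(lo)=20)

Answer: (1,0,46) (1,1,11) (2,1,16) (2,2,16) (3,2,16) (3,3,16) (4,3,20)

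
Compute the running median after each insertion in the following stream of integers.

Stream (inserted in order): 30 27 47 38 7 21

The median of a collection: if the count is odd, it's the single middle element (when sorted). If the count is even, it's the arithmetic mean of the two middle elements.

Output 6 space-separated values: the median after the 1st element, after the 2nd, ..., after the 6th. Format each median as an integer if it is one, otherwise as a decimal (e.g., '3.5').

Answer: 30 28.5 30 34 30 28.5

Derivation:
Step 1: insert 30 -> lo=[30] (size 1, max 30) hi=[] (size 0) -> median=30
Step 2: insert 27 -> lo=[27] (size 1, max 27) hi=[30] (size 1, min 30) -> median=28.5
Step 3: insert 47 -> lo=[27, 30] (size 2, max 30) hi=[47] (size 1, min 47) -> median=30
Step 4: insert 38 -> lo=[27, 30] (size 2, max 30) hi=[38, 47] (size 2, min 38) -> median=34
Step 5: insert 7 -> lo=[7, 27, 30] (size 3, max 30) hi=[38, 47] (size 2, min 38) -> median=30
Step 6: insert 21 -> lo=[7, 21, 27] (size 3, max 27) hi=[30, 38, 47] (size 3, min 30) -> median=28.5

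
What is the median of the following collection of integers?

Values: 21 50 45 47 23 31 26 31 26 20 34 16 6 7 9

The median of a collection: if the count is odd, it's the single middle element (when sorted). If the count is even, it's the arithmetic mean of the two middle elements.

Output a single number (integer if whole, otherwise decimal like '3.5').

Step 1: insert 21 -> lo=[21] (size 1, max 21) hi=[] (size 0) -> median=21
Step 2: insert 50 -> lo=[21] (size 1, max 21) hi=[50] (size 1, min 50) -> median=35.5
Step 3: insert 45 -> lo=[21, 45] (size 2, max 45) hi=[50] (size 1, min 50) -> median=45
Step 4: insert 47 -> lo=[21, 45] (size 2, max 45) hi=[47, 50] (size 2, min 47) -> median=46
Step 5: insert 23 -> lo=[21, 23, 45] (size 3, max 45) hi=[47, 50] (size 2, min 47) -> median=45
Step 6: insert 31 -> lo=[21, 23, 31] (size 3, max 31) hi=[45, 47, 50] (size 3, min 45) -> median=38
Step 7: insert 26 -> lo=[21, 23, 26, 31] (size 4, max 31) hi=[45, 47, 50] (size 3, min 45) -> median=31
Step 8: insert 31 -> lo=[21, 23, 26, 31] (size 4, max 31) hi=[31, 45, 47, 50] (size 4, min 31) -> median=31
Step 9: insert 26 -> lo=[21, 23, 26, 26, 31] (size 5, max 31) hi=[31, 45, 47, 50] (size 4, min 31) -> median=31
Step 10: insert 20 -> lo=[20, 21, 23, 26, 26] (size 5, max 26) hi=[31, 31, 45, 47, 50] (size 5, min 31) -> median=28.5
Step 11: insert 34 -> lo=[20, 21, 23, 26, 26, 31] (size 6, max 31) hi=[31, 34, 45, 47, 50] (size 5, min 31) -> median=31
Step 12: insert 16 -> lo=[16, 20, 21, 23, 26, 26] (size 6, max 26) hi=[31, 31, 34, 45, 47, 50] (size 6, min 31) -> median=28.5
Step 13: insert 6 -> lo=[6, 16, 20, 21, 23, 26, 26] (size 7, max 26) hi=[31, 31, 34, 45, 47, 50] (size 6, min 31) -> median=26
Step 14: insert 7 -> lo=[6, 7, 16, 20, 21, 23, 26] (size 7, max 26) hi=[26, 31, 31, 34, 45, 47, 50] (size 7, min 26) -> median=26
Step 15: insert 9 -> lo=[6, 7, 9, 16, 20, 21, 23, 26] (size 8, max 26) hi=[26, 31, 31, 34, 45, 47, 50] (size 7, min 26) -> median=26

Answer: 26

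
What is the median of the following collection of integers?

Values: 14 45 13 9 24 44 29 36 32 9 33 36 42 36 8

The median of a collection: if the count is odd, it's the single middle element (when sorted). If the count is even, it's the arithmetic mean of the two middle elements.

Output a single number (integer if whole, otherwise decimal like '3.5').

Step 1: insert 14 -> lo=[14] (size 1, max 14) hi=[] (size 0) -> median=14
Step 2: insert 45 -> lo=[14] (size 1, max 14) hi=[45] (size 1, min 45) -> median=29.5
Step 3: insert 13 -> lo=[13, 14] (size 2, max 14) hi=[45] (size 1, min 45) -> median=14
Step 4: insert 9 -> lo=[9, 13] (size 2, max 13) hi=[14, 45] (size 2, min 14) -> median=13.5
Step 5: insert 24 -> lo=[9, 13, 14] (size 3, max 14) hi=[24, 45] (size 2, min 24) -> median=14
Step 6: insert 44 -> lo=[9, 13, 14] (size 3, max 14) hi=[24, 44, 45] (size 3, min 24) -> median=19
Step 7: insert 29 -> lo=[9, 13, 14, 24] (size 4, max 24) hi=[29, 44, 45] (size 3, min 29) -> median=24
Step 8: insert 36 -> lo=[9, 13, 14, 24] (size 4, max 24) hi=[29, 36, 44, 45] (size 4, min 29) -> median=26.5
Step 9: insert 32 -> lo=[9, 13, 14, 24, 29] (size 5, max 29) hi=[32, 36, 44, 45] (size 4, min 32) -> median=29
Step 10: insert 9 -> lo=[9, 9, 13, 14, 24] (size 5, max 24) hi=[29, 32, 36, 44, 45] (size 5, min 29) -> median=26.5
Step 11: insert 33 -> lo=[9, 9, 13, 14, 24, 29] (size 6, max 29) hi=[32, 33, 36, 44, 45] (size 5, min 32) -> median=29
Step 12: insert 36 -> lo=[9, 9, 13, 14, 24, 29] (size 6, max 29) hi=[32, 33, 36, 36, 44, 45] (size 6, min 32) -> median=30.5
Step 13: insert 42 -> lo=[9, 9, 13, 14, 24, 29, 32] (size 7, max 32) hi=[33, 36, 36, 42, 44, 45] (size 6, min 33) -> median=32
Step 14: insert 36 -> lo=[9, 9, 13, 14, 24, 29, 32] (size 7, max 32) hi=[33, 36, 36, 36, 42, 44, 45] (size 7, min 33) -> median=32.5
Step 15: insert 8 -> lo=[8, 9, 9, 13, 14, 24, 29, 32] (size 8, max 32) hi=[33, 36, 36, 36, 42, 44, 45] (size 7, min 33) -> median=32

Answer: 32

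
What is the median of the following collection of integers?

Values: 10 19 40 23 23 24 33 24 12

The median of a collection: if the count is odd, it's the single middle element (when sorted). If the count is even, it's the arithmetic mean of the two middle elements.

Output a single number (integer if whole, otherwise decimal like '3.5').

Step 1: insert 10 -> lo=[10] (size 1, max 10) hi=[] (size 0) -> median=10
Step 2: insert 19 -> lo=[10] (size 1, max 10) hi=[19] (size 1, min 19) -> median=14.5
Step 3: insert 40 -> lo=[10, 19] (size 2, max 19) hi=[40] (size 1, min 40) -> median=19
Step 4: insert 23 -> lo=[10, 19] (size 2, max 19) hi=[23, 40] (size 2, min 23) -> median=21
Step 5: insert 23 -> lo=[10, 19, 23] (size 3, max 23) hi=[23, 40] (size 2, min 23) -> median=23
Step 6: insert 24 -> lo=[10, 19, 23] (size 3, max 23) hi=[23, 24, 40] (size 3, min 23) -> median=23
Step 7: insert 33 -> lo=[10, 19, 23, 23] (size 4, max 23) hi=[24, 33, 40] (size 3, min 24) -> median=23
Step 8: insert 24 -> lo=[10, 19, 23, 23] (size 4, max 23) hi=[24, 24, 33, 40] (size 4, min 24) -> median=23.5
Step 9: insert 12 -> lo=[10, 12, 19, 23, 23] (size 5, max 23) hi=[24, 24, 33, 40] (size 4, min 24) -> median=23

Answer: 23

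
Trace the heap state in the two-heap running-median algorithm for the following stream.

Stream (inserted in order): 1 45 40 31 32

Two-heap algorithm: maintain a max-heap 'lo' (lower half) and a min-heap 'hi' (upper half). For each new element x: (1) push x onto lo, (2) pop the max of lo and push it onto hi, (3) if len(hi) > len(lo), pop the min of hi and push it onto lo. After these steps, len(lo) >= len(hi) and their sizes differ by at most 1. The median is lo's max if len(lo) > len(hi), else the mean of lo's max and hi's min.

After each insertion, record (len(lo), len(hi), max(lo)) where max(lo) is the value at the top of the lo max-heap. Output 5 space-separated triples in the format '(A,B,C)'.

Answer: (1,0,1) (1,1,1) (2,1,40) (2,2,31) (3,2,32)

Derivation:
Step 1: insert 1 -> lo=[1] hi=[] -> (len(lo)=1, len(hi)=0, max(lo)=1)
Step 2: insert 45 -> lo=[1] hi=[45] -> (len(lo)=1, len(hi)=1, max(lo)=1)
Step 3: insert 40 -> lo=[1, 40] hi=[45] -> (len(lo)=2, len(hi)=1, max(lo)=40)
Step 4: insert 31 -> lo=[1, 31] hi=[40, 45] -> (len(lo)=2, len(hi)=2, max(lo)=31)
Step 5: insert 32 -> lo=[1, 31, 32] hi=[40, 45] -> (len(lo)=3, len(hi)=2, max(lo)=32)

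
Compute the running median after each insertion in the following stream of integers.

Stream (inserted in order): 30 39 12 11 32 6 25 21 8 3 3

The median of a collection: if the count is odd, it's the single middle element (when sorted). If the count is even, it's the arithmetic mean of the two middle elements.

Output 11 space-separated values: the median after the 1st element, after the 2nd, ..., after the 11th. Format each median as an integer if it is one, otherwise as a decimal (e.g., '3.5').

Step 1: insert 30 -> lo=[30] (size 1, max 30) hi=[] (size 0) -> median=30
Step 2: insert 39 -> lo=[30] (size 1, max 30) hi=[39] (size 1, min 39) -> median=34.5
Step 3: insert 12 -> lo=[12, 30] (size 2, max 30) hi=[39] (size 1, min 39) -> median=30
Step 4: insert 11 -> lo=[11, 12] (size 2, max 12) hi=[30, 39] (size 2, min 30) -> median=21
Step 5: insert 32 -> lo=[11, 12, 30] (size 3, max 30) hi=[32, 39] (size 2, min 32) -> median=30
Step 6: insert 6 -> lo=[6, 11, 12] (size 3, max 12) hi=[30, 32, 39] (size 3, min 30) -> median=21
Step 7: insert 25 -> lo=[6, 11, 12, 25] (size 4, max 25) hi=[30, 32, 39] (size 3, min 30) -> median=25
Step 8: insert 21 -> lo=[6, 11, 12, 21] (size 4, max 21) hi=[25, 30, 32, 39] (size 4, min 25) -> median=23
Step 9: insert 8 -> lo=[6, 8, 11, 12, 21] (size 5, max 21) hi=[25, 30, 32, 39] (size 4, min 25) -> median=21
Step 10: insert 3 -> lo=[3, 6, 8, 11, 12] (size 5, max 12) hi=[21, 25, 30, 32, 39] (size 5, min 21) -> median=16.5
Step 11: insert 3 -> lo=[3, 3, 6, 8, 11, 12] (size 6, max 12) hi=[21, 25, 30, 32, 39] (size 5, min 21) -> median=12

Answer: 30 34.5 30 21 30 21 25 23 21 16.5 12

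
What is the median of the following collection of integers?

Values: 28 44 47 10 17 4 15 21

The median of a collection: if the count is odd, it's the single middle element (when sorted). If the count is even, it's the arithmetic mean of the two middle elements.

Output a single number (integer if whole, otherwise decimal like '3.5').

Answer: 19

Derivation:
Step 1: insert 28 -> lo=[28] (size 1, max 28) hi=[] (size 0) -> median=28
Step 2: insert 44 -> lo=[28] (size 1, max 28) hi=[44] (size 1, min 44) -> median=36
Step 3: insert 47 -> lo=[28, 44] (size 2, max 44) hi=[47] (size 1, min 47) -> median=44
Step 4: insert 10 -> lo=[10, 28] (size 2, max 28) hi=[44, 47] (size 2, min 44) -> median=36
Step 5: insert 17 -> lo=[10, 17, 28] (size 3, max 28) hi=[44, 47] (size 2, min 44) -> median=28
Step 6: insert 4 -> lo=[4, 10, 17] (size 3, max 17) hi=[28, 44, 47] (size 3, min 28) -> median=22.5
Step 7: insert 15 -> lo=[4, 10, 15, 17] (size 4, max 17) hi=[28, 44, 47] (size 3, min 28) -> median=17
Step 8: insert 21 -> lo=[4, 10, 15, 17] (size 4, max 17) hi=[21, 28, 44, 47] (size 4, min 21) -> median=19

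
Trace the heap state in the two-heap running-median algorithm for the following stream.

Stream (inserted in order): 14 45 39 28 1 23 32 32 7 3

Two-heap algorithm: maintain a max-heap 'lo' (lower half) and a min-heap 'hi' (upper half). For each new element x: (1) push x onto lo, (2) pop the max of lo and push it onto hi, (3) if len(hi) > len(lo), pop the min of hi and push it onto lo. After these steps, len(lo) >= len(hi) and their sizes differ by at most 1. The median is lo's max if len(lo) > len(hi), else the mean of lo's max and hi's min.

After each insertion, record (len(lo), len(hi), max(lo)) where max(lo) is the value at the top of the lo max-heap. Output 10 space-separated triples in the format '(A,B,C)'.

Answer: (1,0,14) (1,1,14) (2,1,39) (2,2,28) (3,2,28) (3,3,23) (4,3,28) (4,4,28) (5,4,28) (5,5,23)

Derivation:
Step 1: insert 14 -> lo=[14] hi=[] -> (len(lo)=1, len(hi)=0, max(lo)=14)
Step 2: insert 45 -> lo=[14] hi=[45] -> (len(lo)=1, len(hi)=1, max(lo)=14)
Step 3: insert 39 -> lo=[14, 39] hi=[45] -> (len(lo)=2, len(hi)=1, max(lo)=39)
Step 4: insert 28 -> lo=[14, 28] hi=[39, 45] -> (len(lo)=2, len(hi)=2, max(lo)=28)
Step 5: insert 1 -> lo=[1, 14, 28] hi=[39, 45] -> (len(lo)=3, len(hi)=2, max(lo)=28)
Step 6: insert 23 -> lo=[1, 14, 23] hi=[28, 39, 45] -> (len(lo)=3, len(hi)=3, max(lo)=23)
Step 7: insert 32 -> lo=[1, 14, 23, 28] hi=[32, 39, 45] -> (len(lo)=4, len(hi)=3, max(lo)=28)
Step 8: insert 32 -> lo=[1, 14, 23, 28] hi=[32, 32, 39, 45] -> (len(lo)=4, len(hi)=4, max(lo)=28)
Step 9: insert 7 -> lo=[1, 7, 14, 23, 28] hi=[32, 32, 39, 45] -> (len(lo)=5, len(hi)=4, max(lo)=28)
Step 10: insert 3 -> lo=[1, 3, 7, 14, 23] hi=[28, 32, 32, 39, 45] -> (len(lo)=5, len(hi)=5, max(lo)=23)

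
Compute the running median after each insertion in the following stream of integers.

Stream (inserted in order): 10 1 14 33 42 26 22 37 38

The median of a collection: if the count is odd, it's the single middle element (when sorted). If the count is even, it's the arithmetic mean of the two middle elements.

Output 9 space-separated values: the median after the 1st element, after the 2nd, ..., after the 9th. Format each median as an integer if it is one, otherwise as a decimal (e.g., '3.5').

Step 1: insert 10 -> lo=[10] (size 1, max 10) hi=[] (size 0) -> median=10
Step 2: insert 1 -> lo=[1] (size 1, max 1) hi=[10] (size 1, min 10) -> median=5.5
Step 3: insert 14 -> lo=[1, 10] (size 2, max 10) hi=[14] (size 1, min 14) -> median=10
Step 4: insert 33 -> lo=[1, 10] (size 2, max 10) hi=[14, 33] (size 2, min 14) -> median=12
Step 5: insert 42 -> lo=[1, 10, 14] (size 3, max 14) hi=[33, 42] (size 2, min 33) -> median=14
Step 6: insert 26 -> lo=[1, 10, 14] (size 3, max 14) hi=[26, 33, 42] (size 3, min 26) -> median=20
Step 7: insert 22 -> lo=[1, 10, 14, 22] (size 4, max 22) hi=[26, 33, 42] (size 3, min 26) -> median=22
Step 8: insert 37 -> lo=[1, 10, 14, 22] (size 4, max 22) hi=[26, 33, 37, 42] (size 4, min 26) -> median=24
Step 9: insert 38 -> lo=[1, 10, 14, 22, 26] (size 5, max 26) hi=[33, 37, 38, 42] (size 4, min 33) -> median=26

Answer: 10 5.5 10 12 14 20 22 24 26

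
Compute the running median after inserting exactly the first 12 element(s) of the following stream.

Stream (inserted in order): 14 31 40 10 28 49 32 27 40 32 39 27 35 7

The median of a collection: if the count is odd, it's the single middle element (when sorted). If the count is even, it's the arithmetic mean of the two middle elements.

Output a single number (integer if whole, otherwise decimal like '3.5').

Step 1: insert 14 -> lo=[14] (size 1, max 14) hi=[] (size 0) -> median=14
Step 2: insert 31 -> lo=[14] (size 1, max 14) hi=[31] (size 1, min 31) -> median=22.5
Step 3: insert 40 -> lo=[14, 31] (size 2, max 31) hi=[40] (size 1, min 40) -> median=31
Step 4: insert 10 -> lo=[10, 14] (size 2, max 14) hi=[31, 40] (size 2, min 31) -> median=22.5
Step 5: insert 28 -> lo=[10, 14, 28] (size 3, max 28) hi=[31, 40] (size 2, min 31) -> median=28
Step 6: insert 49 -> lo=[10, 14, 28] (size 3, max 28) hi=[31, 40, 49] (size 3, min 31) -> median=29.5
Step 7: insert 32 -> lo=[10, 14, 28, 31] (size 4, max 31) hi=[32, 40, 49] (size 3, min 32) -> median=31
Step 8: insert 27 -> lo=[10, 14, 27, 28] (size 4, max 28) hi=[31, 32, 40, 49] (size 4, min 31) -> median=29.5
Step 9: insert 40 -> lo=[10, 14, 27, 28, 31] (size 5, max 31) hi=[32, 40, 40, 49] (size 4, min 32) -> median=31
Step 10: insert 32 -> lo=[10, 14, 27, 28, 31] (size 5, max 31) hi=[32, 32, 40, 40, 49] (size 5, min 32) -> median=31.5
Step 11: insert 39 -> lo=[10, 14, 27, 28, 31, 32] (size 6, max 32) hi=[32, 39, 40, 40, 49] (size 5, min 32) -> median=32
Step 12: insert 27 -> lo=[10, 14, 27, 27, 28, 31] (size 6, max 31) hi=[32, 32, 39, 40, 40, 49] (size 6, min 32) -> median=31.5

Answer: 31.5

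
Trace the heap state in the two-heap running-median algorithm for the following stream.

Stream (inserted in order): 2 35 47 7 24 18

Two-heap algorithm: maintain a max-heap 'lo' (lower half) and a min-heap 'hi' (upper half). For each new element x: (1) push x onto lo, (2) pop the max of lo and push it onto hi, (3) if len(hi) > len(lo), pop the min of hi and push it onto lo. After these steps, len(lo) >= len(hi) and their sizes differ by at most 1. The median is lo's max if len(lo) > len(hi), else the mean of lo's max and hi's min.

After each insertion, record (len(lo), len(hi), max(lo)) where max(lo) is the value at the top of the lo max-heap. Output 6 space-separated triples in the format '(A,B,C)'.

Step 1: insert 2 -> lo=[2] hi=[] -> (len(lo)=1, len(hi)=0, max(lo)=2)
Step 2: insert 35 -> lo=[2] hi=[35] -> (len(lo)=1, len(hi)=1, max(lo)=2)
Step 3: insert 47 -> lo=[2, 35] hi=[47] -> (len(lo)=2, len(hi)=1, max(lo)=35)
Step 4: insert 7 -> lo=[2, 7] hi=[35, 47] -> (len(lo)=2, len(hi)=2, max(lo)=7)
Step 5: insert 24 -> lo=[2, 7, 24] hi=[35, 47] -> (len(lo)=3, len(hi)=2, max(lo)=24)
Step 6: insert 18 -> lo=[2, 7, 18] hi=[24, 35, 47] -> (len(lo)=3, len(hi)=3, max(lo)=18)

Answer: (1,0,2) (1,1,2) (2,1,35) (2,2,7) (3,2,24) (3,3,18)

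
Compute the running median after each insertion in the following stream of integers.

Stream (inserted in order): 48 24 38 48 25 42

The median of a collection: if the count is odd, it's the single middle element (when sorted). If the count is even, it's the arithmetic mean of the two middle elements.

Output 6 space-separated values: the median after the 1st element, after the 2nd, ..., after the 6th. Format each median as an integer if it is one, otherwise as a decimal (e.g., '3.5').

Step 1: insert 48 -> lo=[48] (size 1, max 48) hi=[] (size 0) -> median=48
Step 2: insert 24 -> lo=[24] (size 1, max 24) hi=[48] (size 1, min 48) -> median=36
Step 3: insert 38 -> lo=[24, 38] (size 2, max 38) hi=[48] (size 1, min 48) -> median=38
Step 4: insert 48 -> lo=[24, 38] (size 2, max 38) hi=[48, 48] (size 2, min 48) -> median=43
Step 5: insert 25 -> lo=[24, 25, 38] (size 3, max 38) hi=[48, 48] (size 2, min 48) -> median=38
Step 6: insert 42 -> lo=[24, 25, 38] (size 3, max 38) hi=[42, 48, 48] (size 3, min 42) -> median=40

Answer: 48 36 38 43 38 40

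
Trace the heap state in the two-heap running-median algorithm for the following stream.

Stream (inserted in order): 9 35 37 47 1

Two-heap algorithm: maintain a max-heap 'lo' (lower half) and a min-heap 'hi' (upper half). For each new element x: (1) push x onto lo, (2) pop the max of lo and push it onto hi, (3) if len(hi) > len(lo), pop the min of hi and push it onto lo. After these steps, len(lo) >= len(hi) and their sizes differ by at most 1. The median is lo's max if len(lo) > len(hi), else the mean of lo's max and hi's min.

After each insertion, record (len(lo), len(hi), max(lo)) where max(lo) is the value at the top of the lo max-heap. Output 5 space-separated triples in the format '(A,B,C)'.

Answer: (1,0,9) (1,1,9) (2,1,35) (2,2,35) (3,2,35)

Derivation:
Step 1: insert 9 -> lo=[9] hi=[] -> (len(lo)=1, len(hi)=0, max(lo)=9)
Step 2: insert 35 -> lo=[9] hi=[35] -> (len(lo)=1, len(hi)=1, max(lo)=9)
Step 3: insert 37 -> lo=[9, 35] hi=[37] -> (len(lo)=2, len(hi)=1, max(lo)=35)
Step 4: insert 47 -> lo=[9, 35] hi=[37, 47] -> (len(lo)=2, len(hi)=2, max(lo)=35)
Step 5: insert 1 -> lo=[1, 9, 35] hi=[37, 47] -> (len(lo)=3, len(hi)=2, max(lo)=35)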